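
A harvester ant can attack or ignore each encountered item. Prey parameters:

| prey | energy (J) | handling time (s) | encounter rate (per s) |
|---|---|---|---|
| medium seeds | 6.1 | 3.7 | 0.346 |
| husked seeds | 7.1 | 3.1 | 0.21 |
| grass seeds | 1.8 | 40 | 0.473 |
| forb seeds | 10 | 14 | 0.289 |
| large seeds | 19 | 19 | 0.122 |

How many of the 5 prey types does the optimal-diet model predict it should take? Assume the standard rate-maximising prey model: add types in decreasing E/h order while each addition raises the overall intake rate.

2

Rank by E/h (J/s): husked seeds 2.29, medium seeds 1.65, large seeds 1, forb seeds 0.714, grass seeds 0.045. Include each in turn until the next type's E/h falls below the running intake rate.
Rate on top 1: 0.9031. medium seeds: 1.65 > 0.9031 → include.
Rate on top 2: 1.229. large seeds: 1 < 1.229 → exclude; stop.
Optimal diet: husked seeds, medium seeds — 2 of 5 types.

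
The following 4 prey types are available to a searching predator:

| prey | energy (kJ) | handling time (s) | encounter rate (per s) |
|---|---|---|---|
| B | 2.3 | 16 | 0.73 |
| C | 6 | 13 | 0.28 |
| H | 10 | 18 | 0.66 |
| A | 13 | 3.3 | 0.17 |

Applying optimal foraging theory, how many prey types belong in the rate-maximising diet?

1

E/h in descending order: A 3.94, H 0.556, C 0.462, B 0.144 kJ/s. The optimal diet is the largest prefix of this list for which every included type satisfies E_i/h_i > R on the types above it.
Rate on top 1: 1.416. H: 0.556 < 1.416 → exclude; stop.
Optimal diet: A — 1 of 4 types.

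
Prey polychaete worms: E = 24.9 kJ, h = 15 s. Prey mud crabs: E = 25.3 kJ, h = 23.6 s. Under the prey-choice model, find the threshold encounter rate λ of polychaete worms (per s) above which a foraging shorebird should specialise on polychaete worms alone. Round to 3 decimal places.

Drop mud crabs once their profitability E₂/h₂ falls below the rate achievable on polychaete worms alone: E₂/h₂ = λE₁/(1 + λh₁).
Solve for λ: λE₁h₂ = E₂(1 + λh₁) → λ(E₁h₂ − E₂h₁) = E₂ → λ = E₂/(E₁h₂ − E₂h₁).
λ = 25.3/(24.9×23.6 − 25.3×15) = 25.3/208.1 = 0.1216 per s.

0.122 per s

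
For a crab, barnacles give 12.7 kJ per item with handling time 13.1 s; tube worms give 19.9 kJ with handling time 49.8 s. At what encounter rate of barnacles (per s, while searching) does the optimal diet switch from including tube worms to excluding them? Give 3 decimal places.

0.054 per s

Drop tube worms once their profitability E₂/h₂ falls below the rate achievable on barnacles alone: E₂/h₂ = λE₁/(1 + λh₁).
Solve for λ: λE₁h₂ = E₂(1 + λh₁) → λ(E₁h₂ − E₂h₁) = E₂ → λ = E₂/(E₁h₂ − E₂h₁).
λ = 19.9/(12.7×49.8 − 19.9×13.1) = 19.9/371.8 = 0.05353 per s.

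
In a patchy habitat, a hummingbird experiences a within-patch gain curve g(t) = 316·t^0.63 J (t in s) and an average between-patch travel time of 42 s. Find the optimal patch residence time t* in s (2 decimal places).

71.51 s

By the marginal value theorem, leave when the instantaneous gain rate g'(t) equals the habitat-wide average g(t)/(T + t).
g'(t) = 0.63·316·t^-0.37. Setting 0.63·316·t^-0.37 = 316·t^0.63/(42+t) gives 0.63(42+t) = t, so 0.37·t = 0.63×42.
t* = 0.63×42/0.37 = 71.51 s.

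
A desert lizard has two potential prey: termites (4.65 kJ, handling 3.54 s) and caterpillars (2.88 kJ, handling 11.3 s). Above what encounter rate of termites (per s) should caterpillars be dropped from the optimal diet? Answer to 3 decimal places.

Drop caterpillars once their profitability E₂/h₂ falls below the rate achievable on termites alone: E₂/h₂ = λE₁/(1 + λh₁).
Solve for λ: λE₁h₂ = E₂(1 + λh₁) → λ(E₁h₂ − E₂h₁) = E₂ → λ = E₂/(E₁h₂ − E₂h₁).
λ = 2.88/(4.65×11.3 − 2.88×3.54) = 2.88/42.35 = 0.06801 per s.

0.068 per s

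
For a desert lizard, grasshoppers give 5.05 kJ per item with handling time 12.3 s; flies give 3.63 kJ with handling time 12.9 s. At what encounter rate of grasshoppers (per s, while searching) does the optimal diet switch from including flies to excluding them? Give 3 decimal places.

0.177 per s

The zero-one rule: include flies iff E₂/h₂ > λE₁/(1+λh₁). Equality gives the switch point.
λE₁h₂ = E₂ + λE₂h₁ ⇒ λ = E₂/(E₁h₂ − E₂h₁) = 3.63/(65.14 − 44.65) = 0.1771 per s.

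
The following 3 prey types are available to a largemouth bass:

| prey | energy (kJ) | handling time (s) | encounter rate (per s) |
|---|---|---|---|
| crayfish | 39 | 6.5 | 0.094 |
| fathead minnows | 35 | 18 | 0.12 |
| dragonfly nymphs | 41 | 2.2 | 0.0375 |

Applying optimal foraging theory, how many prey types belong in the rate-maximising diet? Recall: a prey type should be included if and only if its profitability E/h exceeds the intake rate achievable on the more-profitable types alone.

2

Profitabilities (E/h, kJ/s): dragonfly nymphs 18.6, crayfish 6, fathead minnows 1.94. Add prey in this order while the next type's profitability exceeds the intake rate on those already taken.
Rate on top 1: 1.42. crayfish: 6 > 1.42 → include.
Rate on top 2: 3.073. fathead minnows: 1.94 < 3.073 → exclude; stop.
Optimal diet: dragonfly nymphs, crayfish — 2 of 3 types.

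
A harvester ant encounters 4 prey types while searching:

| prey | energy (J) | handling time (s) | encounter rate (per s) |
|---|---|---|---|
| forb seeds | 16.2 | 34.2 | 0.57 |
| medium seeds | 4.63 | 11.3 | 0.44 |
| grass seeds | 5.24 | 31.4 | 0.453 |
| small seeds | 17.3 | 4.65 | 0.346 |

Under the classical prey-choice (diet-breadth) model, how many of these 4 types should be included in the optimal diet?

Profitabilities (E/h, J/s): small seeds 3.72, forb seeds 0.474, medium seeds 0.41, grass seeds 0.167. Add prey in this order while the next type's profitability exceeds the intake rate on those already taken.
Rate on top 1: 2.294. forb seeds: 0.474 < 2.294 → exclude; stop.
Optimal diet: small seeds — 1 of 4 types.

1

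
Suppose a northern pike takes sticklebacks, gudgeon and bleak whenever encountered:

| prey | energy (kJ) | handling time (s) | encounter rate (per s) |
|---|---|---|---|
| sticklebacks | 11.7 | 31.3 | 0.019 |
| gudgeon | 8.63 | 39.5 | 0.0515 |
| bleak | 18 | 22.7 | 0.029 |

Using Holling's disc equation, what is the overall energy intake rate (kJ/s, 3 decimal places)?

R = (0.019×11.7 + 0.0515×8.63 + 0.029×18) / (1 + 0.019×31.3 + 0.0515×39.5 + 0.029×22.7) = 1.189/4.287 = 0.2773 kJ/s.

0.277 kJ/s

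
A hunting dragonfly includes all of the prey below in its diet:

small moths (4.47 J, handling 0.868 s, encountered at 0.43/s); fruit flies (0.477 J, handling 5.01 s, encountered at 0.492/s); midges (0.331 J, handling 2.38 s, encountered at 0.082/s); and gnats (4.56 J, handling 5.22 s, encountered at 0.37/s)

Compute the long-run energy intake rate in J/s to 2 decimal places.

Energy encountered per unit search time: 0.43×4.47 + 0.492×0.477 + 0.082×0.331 + 0.37×4.56 = 3.871 J/s.
Handling time per unit search time: 0.43×0.868 + 0.492×5.01 + 0.082×2.38 + 0.37×5.22 = 4.965.
Rate = 3.871/(1 + 4.965) = 0.649 J/s.

0.65 J/s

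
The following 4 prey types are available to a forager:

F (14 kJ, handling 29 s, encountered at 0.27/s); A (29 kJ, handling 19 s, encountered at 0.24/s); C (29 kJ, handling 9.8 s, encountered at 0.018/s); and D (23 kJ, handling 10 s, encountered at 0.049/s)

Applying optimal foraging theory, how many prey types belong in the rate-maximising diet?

Profitabilities (E/h, kJ/s): C 2.96, D 2.3, A 1.53, F 0.483. Add prey in this order while the next type's profitability exceeds the intake rate on those already taken.
Rate on top 1: 0.4437. D: 2.3 > 0.4437 → include.
Rate on top 2: 0.9896. A: 1.53 > 0.9896 → include.
Rate on top 3: 1.383. F: 0.483 < 1.383 → exclude; stop.
Optimal diet: C, D, A — 3 of 4 types.

3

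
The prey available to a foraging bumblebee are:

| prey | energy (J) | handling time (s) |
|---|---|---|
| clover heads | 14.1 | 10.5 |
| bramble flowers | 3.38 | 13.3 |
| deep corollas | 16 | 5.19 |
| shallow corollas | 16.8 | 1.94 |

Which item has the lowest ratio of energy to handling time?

bramble flowers

Profitability E/h (J/s): clover heads = 14.1/10.5 = 1.34, bramble flowers = 3.38/13.3 = 0.254, deep corollas = 16/5.19 = 3.08, shallow corollas = 16.8/1.94 = 8.66.
Ranked: shallow corollas > deep corollas > clover heads > bramble flowers.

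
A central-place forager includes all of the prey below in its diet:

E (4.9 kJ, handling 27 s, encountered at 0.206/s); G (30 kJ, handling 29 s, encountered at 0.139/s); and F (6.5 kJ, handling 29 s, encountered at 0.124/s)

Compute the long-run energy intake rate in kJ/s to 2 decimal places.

0.42 kJ/s

R = (0.206×4.9 + 0.139×30 + 0.124×6.5) / (1 + 0.206×27 + 0.139×29 + 0.124×29) = 5.985/14.19 = 0.4218 kJ/s.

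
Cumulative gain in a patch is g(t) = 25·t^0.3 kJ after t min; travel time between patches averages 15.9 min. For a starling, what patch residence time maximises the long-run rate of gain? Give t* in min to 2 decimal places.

By the marginal value theorem, leave when the instantaneous gain rate g'(t) equals the habitat-wide average g(t)/(T + t).
g'(t) = 0.3·25·t^-0.7. Setting 0.3·25·t^-0.7 = 25·t^0.3/(15.9+t) gives 0.3(15.9+t) = t, so 0.70·t = 0.3×15.9.
t* = 0.3×15.9/0.70 = 6.814 min.

6.81 min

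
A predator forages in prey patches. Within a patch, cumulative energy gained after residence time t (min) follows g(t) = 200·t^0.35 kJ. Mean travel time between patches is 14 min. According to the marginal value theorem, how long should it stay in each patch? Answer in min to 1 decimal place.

Maximise g(t)/(T+t): set derivative to zero → g'(t)(T+t) = g(t).
g'(t) = 0.35·200·t^-0.65. Setting 0.35·200·t^-0.65 = 200·t^0.35/(14+t) gives 0.35(14+t) = t, so 0.65·t = 0.35×14.
t* = 0.35×14/0.65 = 7.538 min.

7.5 min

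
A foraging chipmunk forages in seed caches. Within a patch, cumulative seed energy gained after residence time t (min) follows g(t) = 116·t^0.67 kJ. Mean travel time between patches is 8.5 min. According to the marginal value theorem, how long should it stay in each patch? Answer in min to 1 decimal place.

By the marginal value theorem, leave when the instantaneous gain rate g'(t) equals the habitat-wide average g(t)/(T + t).
g'(t) = 0.67·116·t^-0.33. Setting 0.67·116·t^-0.33 = 116·t^0.67/(8.5+t) gives 0.67(8.5+t) = t, so 0.33·t = 0.67×8.5.
t* = 0.67×8.5/0.33 = 17.26 min.

17.3 min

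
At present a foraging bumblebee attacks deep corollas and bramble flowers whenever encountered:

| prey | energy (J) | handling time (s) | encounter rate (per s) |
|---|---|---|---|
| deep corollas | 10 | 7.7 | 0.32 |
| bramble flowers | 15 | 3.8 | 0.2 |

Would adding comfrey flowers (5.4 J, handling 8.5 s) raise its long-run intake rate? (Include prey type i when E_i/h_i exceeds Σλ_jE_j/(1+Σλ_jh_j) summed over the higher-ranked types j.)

On deep corollas and bramble flowers alone, R = ΣλE/(1+Σλh) = 6.2/4.224 = 1.468 J/s.
comfrey flowers: E/h = 5.4/8.5 = 0.6353 J/s.
0.6353 < 1.468, so adding comfrey flowers would lower the average — exclude it.

No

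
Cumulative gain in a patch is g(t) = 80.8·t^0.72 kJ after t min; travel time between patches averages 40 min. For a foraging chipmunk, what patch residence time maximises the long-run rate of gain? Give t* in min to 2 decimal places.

102.86 min

Maximise g(t)/(T+t): set derivative to zero → g'(t)(T+t) = g(t).
g'(t) = 0.72·80.8·t^-0.28. Setting 0.72·80.8·t^-0.28 = 80.8·t^0.72/(40+t) gives 0.72(40+t) = t, so 0.28·t = 0.72×40.
t* = 0.72×40/0.28 = 102.9 min.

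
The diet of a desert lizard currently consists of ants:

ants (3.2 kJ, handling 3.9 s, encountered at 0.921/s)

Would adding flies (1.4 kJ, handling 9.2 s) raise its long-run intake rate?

Current rate: (0.921×3.2)/(1 + 0.921×3.9) = 0.6418 kJ/s.
flies: E/h = 1.4/9.2 = 0.1522 kJ/s.
0.1522 < 0.6418, so adding flies would lower the average — exclude it.

No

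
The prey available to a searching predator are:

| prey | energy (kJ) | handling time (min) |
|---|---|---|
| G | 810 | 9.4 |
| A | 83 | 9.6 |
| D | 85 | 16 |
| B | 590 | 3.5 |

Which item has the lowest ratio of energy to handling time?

D

In descending order of E/h:
B: 590/3.5 = 169 kJ/min
G: 810/9.4 = 86.2 kJ/min
A: 83/9.6 = 8.65 kJ/min
D: 85/16 = 5.31 kJ/min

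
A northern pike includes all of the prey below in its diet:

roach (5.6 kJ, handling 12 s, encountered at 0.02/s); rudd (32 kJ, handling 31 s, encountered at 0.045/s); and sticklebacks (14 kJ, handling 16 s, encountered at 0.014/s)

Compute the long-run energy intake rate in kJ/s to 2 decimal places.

R = Σλ_iE_i / (1 + Σλ_ih_i)
Numerator: 0.02×5.6 + 0.045×32 + 0.014×14 = 1.748
Denominator: 1 + 0.02×12 + 0.045×31 + 0.014×16 = 2.859
R = 1.748/2.859 = 0.6114 kJ/s

0.61 kJ/s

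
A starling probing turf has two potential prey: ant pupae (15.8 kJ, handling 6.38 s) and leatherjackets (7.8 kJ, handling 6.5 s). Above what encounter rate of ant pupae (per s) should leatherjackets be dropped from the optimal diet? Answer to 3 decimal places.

0.147 per s

The zero-one rule: include leatherjackets iff E₂/h₂ > λE₁/(1+λh₁). Equality gives the switch point.
λE₁h₂ = E₂ + λE₂h₁ ⇒ λ = E₂/(E₁h₂ − E₂h₁) = 7.8/(102.7 − 49.76) = 0.1473 per s.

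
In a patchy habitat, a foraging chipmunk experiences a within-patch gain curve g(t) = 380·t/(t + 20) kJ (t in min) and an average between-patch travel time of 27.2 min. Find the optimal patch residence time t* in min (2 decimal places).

23.32 min

Maximise g(t)/(T+t): set derivative to zero → g'(t)(T+t) = g(t).
g'(t) = 380·20/(t + 20)². Setting 380·20/(t+20)² = 380t/[(t+20)(27.2+t)] gives 20(27.2+t) = t(t+20), so t² = 20×27.2 = 544.
t* = √544 = 23.32 min.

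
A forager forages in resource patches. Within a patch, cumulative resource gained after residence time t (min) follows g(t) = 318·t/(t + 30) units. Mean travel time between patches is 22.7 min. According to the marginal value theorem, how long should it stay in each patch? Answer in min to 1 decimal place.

By the marginal value theorem, leave when the instantaneous gain rate g'(t) equals the habitat-wide average g(t)/(T + t).
g'(t) = 318·30/(t + 30)². Setting 318·30/(t+30)² = 318t/[(t+30)(22.7+t)] gives 30(22.7+t) = t(t+30), so t² = 30×22.7 = 681.
t* = √681 = 26.1 min.

26.1 min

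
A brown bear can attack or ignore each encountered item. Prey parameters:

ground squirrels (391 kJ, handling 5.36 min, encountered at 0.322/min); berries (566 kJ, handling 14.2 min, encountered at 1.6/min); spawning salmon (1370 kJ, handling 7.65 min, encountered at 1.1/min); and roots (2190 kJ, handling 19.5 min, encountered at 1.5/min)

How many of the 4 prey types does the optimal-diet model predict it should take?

Rank by E/h (kJ/min): spawning salmon 179, roots 112, ground squirrels 72.9, berries 39.9. Include each in turn until the next type's E/h falls below the running intake rate.
Rate on top 1: 160.1. roots: 112 < 160.1 → exclude; stop.
Optimal diet: spawning salmon — 1 of 4 types.

1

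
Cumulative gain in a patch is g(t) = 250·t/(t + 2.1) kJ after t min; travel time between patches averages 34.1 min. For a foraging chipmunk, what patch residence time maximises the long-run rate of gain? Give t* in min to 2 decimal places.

8.46 min

Maximise g(t)/(T+t): set derivative to zero → g'(t)(T+t) = g(t).
g'(t) = 250·2.1/(t + 2.1)². Setting 250·2.1/(t+2.1)² = 250t/[(t+2.1)(34.1+t)] gives 2.1(34.1+t) = t(t+2.1), so t² = 2.1×34.1 = 71.61.
t* = √71.61 = 8.462 min.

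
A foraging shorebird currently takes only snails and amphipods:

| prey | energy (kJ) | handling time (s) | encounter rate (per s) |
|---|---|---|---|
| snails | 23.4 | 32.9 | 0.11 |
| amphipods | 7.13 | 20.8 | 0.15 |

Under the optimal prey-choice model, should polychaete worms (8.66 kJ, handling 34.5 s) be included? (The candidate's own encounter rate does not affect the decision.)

Current rate: (0.11×23.4 + 0.15×7.13)/(1 + 0.11×32.9 + 0.15×20.8) = 0.4708 kJ/s.
polychaete worms: E/h = 8.66/34.5 = 0.251 kJ/s.
0.251 < 0.4708, so adding polychaete worms would lower the average — exclude it.

No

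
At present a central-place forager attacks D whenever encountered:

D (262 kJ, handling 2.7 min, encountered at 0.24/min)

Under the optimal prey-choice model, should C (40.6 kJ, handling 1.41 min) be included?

On D alone, R = ΣλE/(1+Σλh) = 62.88/1.648 = 38.16 kJ/min.
C: E/h = 40.6/1.41 = 28.79 kJ/min.
Since 28.79 < R, time spent handling C is better spent searching.

No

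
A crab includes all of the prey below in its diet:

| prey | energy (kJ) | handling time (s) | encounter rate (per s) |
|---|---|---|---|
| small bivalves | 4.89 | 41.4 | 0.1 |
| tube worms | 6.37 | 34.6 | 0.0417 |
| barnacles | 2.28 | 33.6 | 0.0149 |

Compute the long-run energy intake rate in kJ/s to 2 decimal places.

0.11 kJ/s

R = Σλ_iE_i / (1 + Σλ_ih_i)
Numerator: 0.1×4.89 + 0.0417×6.37 + 0.0149×2.28 = 0.7886
Denominator: 1 + 0.1×41.4 + 0.0417×34.6 + 0.0149×33.6 = 7.083
R = 0.7886/7.083 = 0.1113 kJ/s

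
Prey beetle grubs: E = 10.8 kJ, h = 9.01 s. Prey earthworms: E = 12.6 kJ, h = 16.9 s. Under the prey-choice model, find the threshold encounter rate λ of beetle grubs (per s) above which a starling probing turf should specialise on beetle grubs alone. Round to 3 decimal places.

At the threshold, the rate on beetle grubs alone equals the profitability of earthworms: λ·10.8/(1 + λ·9.01) = 12.6/16.9 = 0.7456.
Rearranging, λ(10.8 − 0.7456×9.01) = 0.7456, so λ = 0.7456/4.082 = 0.1826 per s.

0.183 per s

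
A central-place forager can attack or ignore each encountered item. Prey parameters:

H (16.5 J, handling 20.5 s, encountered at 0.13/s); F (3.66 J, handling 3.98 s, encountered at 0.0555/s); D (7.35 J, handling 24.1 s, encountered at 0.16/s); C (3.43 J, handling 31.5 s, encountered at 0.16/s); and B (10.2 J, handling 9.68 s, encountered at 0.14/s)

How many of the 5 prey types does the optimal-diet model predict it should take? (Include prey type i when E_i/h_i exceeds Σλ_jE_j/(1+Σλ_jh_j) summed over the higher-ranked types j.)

Rank by E/h (J/s): B 1.05, F 0.92, H 0.805, D 0.305, C 0.109. Include each in turn until the next type's E/h falls below the running intake rate.
Rate on top 1: 0.6063. F: 0.92 > 0.6063 → include.
Rate on top 2: 0.6332. H: 0.805 > 0.6332 → include.
Rate on top 3: 0.7205. D: 0.305 < 0.7205 → exclude; stop.
Optimal diet: B, F, H — 3 of 5 types.

3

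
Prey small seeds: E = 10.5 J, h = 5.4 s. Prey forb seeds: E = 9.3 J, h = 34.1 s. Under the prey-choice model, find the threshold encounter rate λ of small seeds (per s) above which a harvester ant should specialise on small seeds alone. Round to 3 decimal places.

0.030 per s

At the threshold, the rate on small seeds alone equals the profitability of forb seeds: λ·10.5/(1 + λ·5.4) = 9.3/34.1 = 0.2727.
Rearranging, λ(10.5 − 0.2727×5.4) = 0.2727, so λ = 0.2727/9.027 = 0.03021 per s.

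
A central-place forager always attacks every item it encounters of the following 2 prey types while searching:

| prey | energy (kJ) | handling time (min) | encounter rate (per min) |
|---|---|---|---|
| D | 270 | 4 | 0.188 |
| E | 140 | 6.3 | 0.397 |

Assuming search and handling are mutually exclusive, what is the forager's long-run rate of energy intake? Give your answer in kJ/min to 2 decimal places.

25.00 kJ/min

Energy encountered per unit search time: 0.188×270 + 0.397×140 = 106.3 kJ/min.
Handling time per unit search time: 0.188×4 + 0.397×6.3 = 3.253.
Rate = 106.3/(1 + 3.253) = 25 kJ/min.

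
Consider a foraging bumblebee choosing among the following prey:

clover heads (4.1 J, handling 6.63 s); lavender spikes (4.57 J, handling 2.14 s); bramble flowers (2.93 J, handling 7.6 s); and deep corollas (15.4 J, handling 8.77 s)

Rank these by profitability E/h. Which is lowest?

Profitability E/h (J/s): clover heads = 4.1/6.63 = 0.618, lavender spikes = 4.57/2.14 = 2.14, bramble flowers = 2.93/7.6 = 0.386, deep corollas = 15.4/8.77 = 1.76.
Ranked: lavender spikes > deep corollas > clover heads > bramble flowers.

bramble flowers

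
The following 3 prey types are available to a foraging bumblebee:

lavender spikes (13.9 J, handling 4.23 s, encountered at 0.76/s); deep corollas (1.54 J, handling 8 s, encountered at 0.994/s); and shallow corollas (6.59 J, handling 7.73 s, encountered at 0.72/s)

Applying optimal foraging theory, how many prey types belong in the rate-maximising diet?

Rank by E/h (J/s): lavender spikes 3.29, shallow corollas 0.853, deep corollas 0.193. Include each in turn until the next type's E/h falls below the running intake rate.
Rate on top 1: 2.506. shallow corollas: 0.853 < 2.506 → exclude; stop.
Optimal diet: lavender spikes — 1 of 3 types.

1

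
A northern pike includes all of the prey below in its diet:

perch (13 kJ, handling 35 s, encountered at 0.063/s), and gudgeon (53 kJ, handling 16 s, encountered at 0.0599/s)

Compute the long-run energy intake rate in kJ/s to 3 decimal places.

0.959 kJ/s

R = Σλ_iE_i / (1 + Σλ_ih_i)
Numerator: 0.063×13 + 0.0599×53 = 3.994
Denominator: 1 + 0.063×35 + 0.0599×16 = 4.163
R = 3.994/4.163 = 0.9592 kJ/s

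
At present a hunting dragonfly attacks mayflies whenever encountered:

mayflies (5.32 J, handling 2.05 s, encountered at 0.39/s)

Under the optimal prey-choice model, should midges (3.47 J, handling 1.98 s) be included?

Current rate: (0.39×5.32)/(1 + 0.39×2.05) = 1.153 J/s.
Profitability of midges: 3.47/1.98 = 1.753 J/s.
1.753 > 1.153, so adding midges raises the average — include it.

Yes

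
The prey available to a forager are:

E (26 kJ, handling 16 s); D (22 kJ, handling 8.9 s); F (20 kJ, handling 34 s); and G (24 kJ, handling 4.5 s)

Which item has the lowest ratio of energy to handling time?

F

In descending order of E/h:
G: 24/4.5 = 5.33 kJ/s
D: 22/8.9 = 2.47 kJ/s
E: 26/16 = 1.62 kJ/s
F: 20/34 = 0.588 kJ/s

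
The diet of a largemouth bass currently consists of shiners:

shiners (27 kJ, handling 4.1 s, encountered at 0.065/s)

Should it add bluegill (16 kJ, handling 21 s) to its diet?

No

Intake rate on the current diet: R = (0.065×27) / (1 + 0.065×4.1) = 1.755/1.266 = 1.386 kJ/s.
bluegill: E/h = 16/21 = 0.7619 kJ/s.
Since 0.7619 < R, time spent handling bluegill is better spent searching.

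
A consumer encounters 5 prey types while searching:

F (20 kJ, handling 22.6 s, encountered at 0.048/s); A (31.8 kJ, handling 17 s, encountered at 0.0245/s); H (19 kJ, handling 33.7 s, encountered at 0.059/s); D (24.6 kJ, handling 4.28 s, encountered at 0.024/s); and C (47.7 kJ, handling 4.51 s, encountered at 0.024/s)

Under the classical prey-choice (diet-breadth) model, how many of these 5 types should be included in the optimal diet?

Profitabilities (E/h, kJ/s): C 10.6, D 5.75, A 1.87, F 0.885, H 0.564. Add prey in this order while the next type's profitability exceeds the intake rate on those already taken.
Rate on top 1: 1.033. D: 5.75 > 1.033 → include.
Rate on top 2: 1.433. A: 1.87 > 1.433 → include.
Rate on top 3: 1.545. F: 0.885 < 1.545 → exclude; stop.
Optimal diet: C, D, A — 3 of 5 types.

3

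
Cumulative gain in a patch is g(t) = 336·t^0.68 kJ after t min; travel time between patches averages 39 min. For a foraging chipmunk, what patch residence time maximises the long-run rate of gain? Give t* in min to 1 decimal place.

By the marginal value theorem, leave when the instantaneous gain rate g'(t) equals the habitat-wide average g(t)/(T + t).
g'(t) = 0.68·336·t^-0.32. Setting 0.68·336·t^-0.32 = 336·t^0.68/(39+t) gives 0.68(39+t) = t, so 0.32·t = 0.68×39.
t* = 0.68×39/0.32 = 82.88 min.

82.9 min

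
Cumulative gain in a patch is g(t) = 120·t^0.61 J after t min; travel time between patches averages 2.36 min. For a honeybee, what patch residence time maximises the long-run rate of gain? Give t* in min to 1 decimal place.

By the marginal value theorem, leave when the instantaneous gain rate g'(t) equals the habitat-wide average g(t)/(T + t).
g'(t) = 0.61·120·t^-0.39. Setting 0.61·120·t^-0.39 = 120·t^0.61/(2.36+t) gives 0.61(2.36+t) = t, so 0.39·t = 0.61×2.36.
t* = 0.61×2.36/0.39 = 3.691 min.

3.7 min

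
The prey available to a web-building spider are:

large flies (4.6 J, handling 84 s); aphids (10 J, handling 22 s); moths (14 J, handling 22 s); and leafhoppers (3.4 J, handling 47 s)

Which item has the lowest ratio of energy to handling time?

large flies

In descending order of E/h:
moths: 14/22 = 0.636 J/s
aphids: 10/22 = 0.455 J/s
leafhoppers: 3.4/47 = 0.0723 J/s
large flies: 4.6/84 = 0.0548 J/s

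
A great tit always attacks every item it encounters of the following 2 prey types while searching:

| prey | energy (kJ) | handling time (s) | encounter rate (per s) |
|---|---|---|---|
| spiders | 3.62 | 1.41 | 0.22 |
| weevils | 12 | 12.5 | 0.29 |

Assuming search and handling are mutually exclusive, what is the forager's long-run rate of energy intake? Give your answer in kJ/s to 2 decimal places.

R = Σλ_iE_i / (1 + Σλ_ih_i)
Numerator: 0.22×3.62 + 0.29×12 = 4.276
Denominator: 1 + 0.22×1.41 + 0.29×12.5 = 4.935
R = 4.276/4.935 = 0.8665 kJ/s

0.87 kJ/s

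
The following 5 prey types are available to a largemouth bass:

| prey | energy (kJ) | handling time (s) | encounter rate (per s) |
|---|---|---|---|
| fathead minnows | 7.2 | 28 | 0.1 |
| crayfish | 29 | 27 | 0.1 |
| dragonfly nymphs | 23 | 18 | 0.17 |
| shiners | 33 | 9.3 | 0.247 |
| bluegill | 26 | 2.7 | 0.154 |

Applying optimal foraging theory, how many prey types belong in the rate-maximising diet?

Rank by E/h (kJ/s): bluegill 9.63, shiners 3.55, dragonfly nymphs 1.28, crayfish 1.07, fathead minnows 0.257. Include each in turn until the next type's E/h falls below the running intake rate.
Rate on top 1: 2.828. shiners: 3.55 > 2.828 → include.
Rate on top 2: 3.274. dragonfly nymphs: 1.28 < 3.274 → exclude; stop.
Optimal diet: bluegill, shiners — 2 of 5 types.

2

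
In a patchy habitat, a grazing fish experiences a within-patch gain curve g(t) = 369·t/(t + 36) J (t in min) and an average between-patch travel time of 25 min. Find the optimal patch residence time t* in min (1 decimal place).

Maximise g(t)/(T+t): set derivative to zero → g'(t)(T+t) = g(t).
g'(t) = 369·36/(t + 36)². Setting 369·36/(t+36)² = 369t/[(t+36)(25+t)] gives 36(25+t) = t(t+36), so t² = 36×25 = 900.
t* = √900 = 30 min.

30.0 min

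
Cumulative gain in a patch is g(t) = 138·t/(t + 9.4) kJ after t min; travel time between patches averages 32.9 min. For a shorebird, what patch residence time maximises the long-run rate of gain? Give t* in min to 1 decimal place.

17.6 min

Optimal t* satisfies g'(t*) = g(t*)/(T + t*).
g'(t) = 138·9.4/(t + 9.4)². Setting 138·9.4/(t+9.4)² = 138t/[(t+9.4)(32.9+t)] gives 9.4(32.9+t) = t(t+9.4), so t² = 9.4×32.9 = 309.3.
t* = √309.3 = 17.59 min.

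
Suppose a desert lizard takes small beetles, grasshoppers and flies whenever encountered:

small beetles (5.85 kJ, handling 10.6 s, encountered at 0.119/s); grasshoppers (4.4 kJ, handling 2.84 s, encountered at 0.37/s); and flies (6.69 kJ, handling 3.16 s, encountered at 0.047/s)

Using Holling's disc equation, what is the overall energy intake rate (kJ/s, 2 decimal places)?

0.76 kJ/s

R = (0.119×5.85 + 0.37×4.4 + 0.047×6.69) / (1 + 0.119×10.6 + 0.37×2.84 + 0.047×3.16) = 2.639/3.461 = 0.7624 kJ/s.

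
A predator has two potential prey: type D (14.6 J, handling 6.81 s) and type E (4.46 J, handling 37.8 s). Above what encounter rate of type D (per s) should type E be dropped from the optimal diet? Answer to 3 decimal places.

At the threshold, the rate on type D alone equals the profitability of type E: λ·14.6/(1 + λ·6.81) = 4.46/37.8 = 0.118.
Rearranging, λ(14.6 − 0.118×6.81) = 0.118, so λ = 0.118/13.8 = 0.008552 per s.

0.009 per s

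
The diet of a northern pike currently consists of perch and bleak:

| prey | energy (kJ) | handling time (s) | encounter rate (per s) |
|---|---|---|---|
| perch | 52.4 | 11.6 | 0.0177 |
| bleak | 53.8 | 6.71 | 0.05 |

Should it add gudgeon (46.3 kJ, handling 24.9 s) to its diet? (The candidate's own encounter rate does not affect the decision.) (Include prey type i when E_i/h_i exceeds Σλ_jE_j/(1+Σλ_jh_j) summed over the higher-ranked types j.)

Current rate: (0.0177×52.4 + 0.05×53.8)/(1 + 0.0177×11.6 + 0.05×6.71) = 2.348 kJ/s.
Profitability of gudgeon: 46.3/24.9 = 1.859 kJ/s.
Since 1.859 < R, time spent handling gudgeon is better spent searching.

No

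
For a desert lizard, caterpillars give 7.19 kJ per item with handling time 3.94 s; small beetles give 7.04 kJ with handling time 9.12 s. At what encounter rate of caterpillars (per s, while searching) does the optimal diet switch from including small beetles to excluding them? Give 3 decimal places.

Drop small beetles once their profitability E₂/h₂ falls below the rate achievable on caterpillars alone: E₂/h₂ = λE₁/(1 + λh₁).
Solve for λ: λE₁h₂ = E₂(1 + λh₁) → λ(E₁h₂ − E₂h₁) = E₂ → λ = E₂/(E₁h₂ − E₂h₁).
λ = 7.04/(7.19×9.12 − 7.04×3.94) = 7.04/37.84 = 0.1861 per s.

0.186 per s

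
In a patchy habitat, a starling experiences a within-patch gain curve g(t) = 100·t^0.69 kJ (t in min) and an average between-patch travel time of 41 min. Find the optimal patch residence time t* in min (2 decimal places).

91.26 min

Optimal t* satisfies g'(t*) = g(t*)/(T + t*).
g'(t) = 0.69·100·t^-0.31. Setting 0.69·100·t^-0.31 = 100·t^0.69/(41+t) gives 0.69(41+t) = t, so 0.31·t = 0.69×41.
t* = 0.69×41/0.31 = 91.26 min.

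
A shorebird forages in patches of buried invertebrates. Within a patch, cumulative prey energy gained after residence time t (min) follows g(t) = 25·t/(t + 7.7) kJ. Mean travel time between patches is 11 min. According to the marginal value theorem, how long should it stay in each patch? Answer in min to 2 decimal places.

By the marginal value theorem, leave when the instantaneous gain rate g'(t) equals the habitat-wide average g(t)/(T + t).
g'(t) = 25·7.7/(t + 7.7)². Setting 25·7.7/(t+7.7)² = 25t/[(t+7.7)(11+t)] gives 7.7(11+t) = t(t+7.7), so t² = 7.7×11 = 84.7.
t* = √84.7 = 9.203 min.

9.20 min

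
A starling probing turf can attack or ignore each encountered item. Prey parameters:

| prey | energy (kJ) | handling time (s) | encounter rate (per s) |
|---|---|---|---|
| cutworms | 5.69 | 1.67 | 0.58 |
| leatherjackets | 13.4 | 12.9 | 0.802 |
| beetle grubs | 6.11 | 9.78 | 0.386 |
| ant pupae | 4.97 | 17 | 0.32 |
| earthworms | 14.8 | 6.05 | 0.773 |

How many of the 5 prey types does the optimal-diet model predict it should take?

2

Profitabilities (E/h, kJ/s): cutworms 3.41, earthworms 2.45, leatherjackets 1.04, beetle grubs 0.625, ant pupae 0.292. Add prey in this order while the next type's profitability exceeds the intake rate on those already taken.
Rate on top 1: 1.676. earthworms: 2.45 > 1.676 → include.
Rate on top 2: 2.218. leatherjackets: 1.04 < 2.218 → exclude; stop.
Optimal diet: cutworms, earthworms — 2 of 5 types.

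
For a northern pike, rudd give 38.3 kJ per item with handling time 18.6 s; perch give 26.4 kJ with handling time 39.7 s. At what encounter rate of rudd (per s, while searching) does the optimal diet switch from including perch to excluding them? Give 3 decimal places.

0.026 per s

At the threshold, the rate on rudd alone equals the profitability of perch: λ·38.3/(1 + λ·18.6) = 26.4/39.7 = 0.665.
Rearranging, λ(38.3 − 0.665×18.6) = 0.665, so λ = 0.665/25.93 = 0.02564 per s.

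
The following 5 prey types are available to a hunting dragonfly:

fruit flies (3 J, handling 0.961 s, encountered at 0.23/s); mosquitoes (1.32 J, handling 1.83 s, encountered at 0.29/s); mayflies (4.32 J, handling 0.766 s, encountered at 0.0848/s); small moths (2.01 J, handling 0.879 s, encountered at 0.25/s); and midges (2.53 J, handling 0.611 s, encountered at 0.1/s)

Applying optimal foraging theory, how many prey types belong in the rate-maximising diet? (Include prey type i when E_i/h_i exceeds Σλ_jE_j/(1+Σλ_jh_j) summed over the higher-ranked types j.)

4

E/h in descending order: mayflies 5.64, midges 4.14, fruit flies 3.12, small moths 2.29, mosquitoes 0.721 J/s. The optimal diet is the largest prefix of this list for which every included type satisfies E_i/h_i > R on the types above it.
Rate on top 1: 0.344. midges: 4.14 > 0.344 → include.
Rate on top 2: 0.55. fruit flies: 3.12 > 0.55 → include.
Rate on top 3: 0.972. small moths: 2.29 > 0.972 → include.
Rate on top 4: 1.156. mosquitoes: 0.721 < 1.156 → exclude; stop.
Optimal diet: mayflies, midges, fruit flies, small moths — 4 of 5 types.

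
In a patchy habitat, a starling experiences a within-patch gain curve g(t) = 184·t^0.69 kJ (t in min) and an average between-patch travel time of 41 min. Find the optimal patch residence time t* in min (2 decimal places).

91.26 min

By the marginal value theorem, leave when the instantaneous gain rate g'(t) equals the habitat-wide average g(t)/(T + t).
g'(t) = 0.69·184·t^-0.31. Setting 0.69·184·t^-0.31 = 184·t^0.69/(41+t) gives 0.69(41+t) = t, so 0.31·t = 0.69×41.
t* = 0.69×41/0.31 = 91.26 min.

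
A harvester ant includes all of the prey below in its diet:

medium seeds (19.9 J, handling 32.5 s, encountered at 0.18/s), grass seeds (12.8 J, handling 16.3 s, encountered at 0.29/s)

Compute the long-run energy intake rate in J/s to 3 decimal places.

R = (0.18×19.9 + 0.29×12.8) / (1 + 0.18×32.5 + 0.29×16.3) = 7.294/11.58 = 0.63 J/s.

0.630 J/s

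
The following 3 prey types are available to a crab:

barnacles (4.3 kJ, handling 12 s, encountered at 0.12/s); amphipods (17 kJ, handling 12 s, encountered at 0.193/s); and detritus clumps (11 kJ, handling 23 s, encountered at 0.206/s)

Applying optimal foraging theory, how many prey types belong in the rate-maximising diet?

1

Profitabilities (E/h, kJ/s): amphipods 1.42, detritus clumps 0.478, barnacles 0.358. Add prey in this order while the next type's profitability exceeds the intake rate on those already taken.
Rate on top 1: 0.9894. detritus clumps: 0.478 < 0.9894 → exclude; stop.
Optimal diet: amphipods — 1 of 3 types.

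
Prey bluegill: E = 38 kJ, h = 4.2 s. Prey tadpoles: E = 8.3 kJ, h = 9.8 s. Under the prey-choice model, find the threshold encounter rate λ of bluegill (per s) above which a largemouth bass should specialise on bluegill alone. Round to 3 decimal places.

Drop tadpoles once their profitability E₂/h₂ falls below the rate achievable on bluegill alone: E₂/h₂ = λE₁/(1 + λh₁).
Solve for λ: λE₁h₂ = E₂(1 + λh₁) → λ(E₁h₂ − E₂h₁) = E₂ → λ = E₂/(E₁h₂ − E₂h₁).
λ = 8.3/(38×9.8 − 8.3×4.2) = 8.3/337.5 = 0.02459 per s.

0.025 per s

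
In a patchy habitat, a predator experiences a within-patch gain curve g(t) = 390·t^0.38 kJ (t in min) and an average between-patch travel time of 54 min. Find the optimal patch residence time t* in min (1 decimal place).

Optimal t* satisfies g'(t*) = g(t*)/(T + t*).
g'(t) = 0.38·390·t^-0.62. Setting 0.38·390·t^-0.62 = 390·t^0.38/(54+t) gives 0.38(54+t) = t, so 0.62·t = 0.38×54.
t* = 0.38×54/0.62 = 33.1 min.

33.1 min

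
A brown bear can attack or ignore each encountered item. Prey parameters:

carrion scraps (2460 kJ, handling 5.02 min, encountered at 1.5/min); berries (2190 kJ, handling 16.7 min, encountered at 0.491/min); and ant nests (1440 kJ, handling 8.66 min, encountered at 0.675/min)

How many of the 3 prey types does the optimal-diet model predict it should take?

1

Rank by E/h (kJ/min): carrion scraps 490, ant nests 166, berries 131. Include each in turn until the next type's E/h falls below the running intake rate.
Rate on top 1: 432.6. ant nests: 166 < 432.6 → exclude; stop.
Optimal diet: carrion scraps — 1 of 3 types.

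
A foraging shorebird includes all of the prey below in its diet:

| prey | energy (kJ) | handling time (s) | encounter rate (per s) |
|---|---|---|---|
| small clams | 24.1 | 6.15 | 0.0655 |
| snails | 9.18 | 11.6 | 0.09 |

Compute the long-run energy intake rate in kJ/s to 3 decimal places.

Energy encountered per unit search time: 0.0655×24.1 + 0.09×9.18 = 2.405 kJ/s.
Handling time per unit search time: 0.0655×6.15 + 0.09×11.6 = 1.447.
Rate = 2.405/(1 + 1.447) = 0.9828 kJ/s.

0.983 kJ/s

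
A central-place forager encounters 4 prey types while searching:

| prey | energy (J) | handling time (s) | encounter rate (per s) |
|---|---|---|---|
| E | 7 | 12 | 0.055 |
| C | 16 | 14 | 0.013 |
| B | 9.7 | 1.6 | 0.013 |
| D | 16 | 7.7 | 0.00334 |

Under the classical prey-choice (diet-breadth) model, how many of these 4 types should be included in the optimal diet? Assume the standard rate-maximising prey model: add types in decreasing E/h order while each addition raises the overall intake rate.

4

Profitabilities (E/h, J/s): B 6.06, D 2.08, C 1.14, E 0.583. Add prey in this order while the next type's profitability exceeds the intake rate on those already taken.
Rate on top 1: 0.1235. D: 2.08 > 0.1235 → include.
Rate on top 2: 0.1716. C: 1.14 > 0.1716 → include.
Rate on top 3: 0.3155. E: 0.583 > 0.3155 → include.
Optimal diet: B, D, C, E — 4 of 4 types.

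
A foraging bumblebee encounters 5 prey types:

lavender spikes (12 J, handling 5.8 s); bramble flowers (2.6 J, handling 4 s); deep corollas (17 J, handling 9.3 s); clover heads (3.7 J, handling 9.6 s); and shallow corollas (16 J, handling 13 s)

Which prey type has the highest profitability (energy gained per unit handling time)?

Profitability E/h (J/s): lavender spikes = 12/5.8 = 2.07, bramble flowers = 2.6/4 = 0.65, deep corollas = 17/9.3 = 1.83, clover heads = 3.7/9.6 = 0.385, shallow corollas = 16/13 = 1.23.
Ranked: lavender spikes > deep corollas > shallow corollas > bramble flowers > clover heads.

lavender spikes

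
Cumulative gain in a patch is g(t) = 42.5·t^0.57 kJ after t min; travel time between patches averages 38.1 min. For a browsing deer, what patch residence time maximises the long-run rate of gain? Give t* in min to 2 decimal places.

50.50 min

Optimal t* satisfies g'(t*) = g(t*)/(T + t*).
g'(t) = 0.57·42.5·t^-0.43. Setting 0.57·42.5·t^-0.43 = 42.5·t^0.57/(38.1+t) gives 0.57(38.1+t) = t, so 0.43·t = 0.57×38.1.
t* = 0.57×38.1/0.43 = 50.5 min.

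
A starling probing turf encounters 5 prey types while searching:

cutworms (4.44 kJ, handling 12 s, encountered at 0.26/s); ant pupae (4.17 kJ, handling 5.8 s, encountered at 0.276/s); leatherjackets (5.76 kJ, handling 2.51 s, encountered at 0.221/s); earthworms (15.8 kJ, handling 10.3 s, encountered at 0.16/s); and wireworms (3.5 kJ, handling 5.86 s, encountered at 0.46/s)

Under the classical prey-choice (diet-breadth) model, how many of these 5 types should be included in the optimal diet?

E/h in descending order: leatherjackets 2.29, earthworms 1.53, ant pupae 0.719, wireworms 0.597, cutworms 0.37 kJ/s. The optimal diet is the largest prefix of this list for which every included type satisfies E_i/h_i > R on the types above it.
Rate on top 1: 0.8188. earthworms: 1.53 > 0.8188 → include.
Rate on top 2: 1.187. ant pupae: 0.719 < 1.187 → exclude; stop.
Optimal diet: leatherjackets, earthworms — 2 of 5 types.

2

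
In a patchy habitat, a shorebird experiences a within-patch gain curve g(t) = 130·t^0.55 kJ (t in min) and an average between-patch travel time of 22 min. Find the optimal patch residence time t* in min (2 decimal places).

26.89 min

By the marginal value theorem, leave when the instantaneous gain rate g'(t) equals the habitat-wide average g(t)/(T + t).
g'(t) = 0.55·130·t^-0.45. Setting 0.55·130·t^-0.45 = 130·t^0.55/(22+t) gives 0.55(22+t) = t, so 0.45·t = 0.55×22.
t* = 0.55×22/0.45 = 26.89 min.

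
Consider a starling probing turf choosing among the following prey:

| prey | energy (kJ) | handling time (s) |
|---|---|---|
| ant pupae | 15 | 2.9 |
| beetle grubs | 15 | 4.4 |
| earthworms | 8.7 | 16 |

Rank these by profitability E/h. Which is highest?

Profitability E/h (kJ/s): ant pupae = 15/2.9 = 5.17, beetle grubs = 15/4.4 = 3.41, earthworms = 8.7/16 = 0.544.
Ranked: ant pupae > beetle grubs > earthworms.

ant pupae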